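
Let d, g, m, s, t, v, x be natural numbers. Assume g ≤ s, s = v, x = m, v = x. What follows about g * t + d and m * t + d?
g * t + d ≤ m * t + d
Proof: s = v and v = x, thus s = x. g ≤ s, so g ≤ x. Because x = m, g ≤ m. Then g * t ≤ m * t. Then g * t + d ≤ m * t + d.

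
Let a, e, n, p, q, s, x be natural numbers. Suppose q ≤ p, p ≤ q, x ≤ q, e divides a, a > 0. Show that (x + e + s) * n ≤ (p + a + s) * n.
From q ≤ p and p ≤ q, q = p. Since x ≤ q, x ≤ p. e divides a and a > 0, hence e ≤ a. x ≤ p, so x + e ≤ p + a. Then x + e + s ≤ p + a + s. By multiplying by a non-negative, (x + e + s) * n ≤ (p + a + s) * n.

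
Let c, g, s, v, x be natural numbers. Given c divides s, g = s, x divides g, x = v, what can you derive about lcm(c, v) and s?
lcm(c, v) divides s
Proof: x = v and x divides g, hence v divides g. Since g = s, v divides s. Since c divides s, lcm(c, v) divides s.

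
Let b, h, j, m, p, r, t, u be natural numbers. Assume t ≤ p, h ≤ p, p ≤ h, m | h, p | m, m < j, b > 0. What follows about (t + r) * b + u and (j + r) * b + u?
(t + r) * b + u < (j + r) * b + u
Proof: h ≤ p and p ≤ h, hence h = p. Since m | h, m | p. Since p | m, m = p. m < j, so p < j. Since t ≤ p, t < j. Then t + r < j + r. b > 0, so (t + r) * b < (j + r) * b. Then (t + r) * b + u < (j + r) * b + u.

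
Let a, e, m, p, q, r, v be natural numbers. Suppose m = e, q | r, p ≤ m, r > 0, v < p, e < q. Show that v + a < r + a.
m = e and p ≤ m, hence p ≤ e. q | r and r > 0, therefore q ≤ r. Since e < q, e < r. p ≤ e, so p < r. v < p, so v < r. Then v + a < r + a.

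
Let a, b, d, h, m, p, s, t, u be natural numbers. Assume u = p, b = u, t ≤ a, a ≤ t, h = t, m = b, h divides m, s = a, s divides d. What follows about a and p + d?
a divides p + d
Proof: t ≤ a and a ≤ t, hence t = a. m = b and h divides m, therefore h divides b. Since h = t, t divides b. Since t = a, a divides b. Since b = u, a divides u. Because u = p, a divides p. s = a and s divides d, so a divides d. Because a divides p, a divides p + d.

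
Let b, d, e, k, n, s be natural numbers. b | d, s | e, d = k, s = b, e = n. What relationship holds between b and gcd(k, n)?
b | gcd(k, n)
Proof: From d = k and b | d, b | k. e = n and s | e, thus s | n. Because s = b, b | n. Because b | k, b | gcd(k, n).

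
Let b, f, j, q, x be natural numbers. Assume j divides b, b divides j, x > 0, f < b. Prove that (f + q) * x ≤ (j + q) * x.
b divides j and j divides b, hence b = j. Since f < b, f < j. Then f + q < j + q. Combined with x > 0, by multiplying by a positive, (f + q) * x < (j + q) * x. Then (f + q) * x ≤ (j + q) * x.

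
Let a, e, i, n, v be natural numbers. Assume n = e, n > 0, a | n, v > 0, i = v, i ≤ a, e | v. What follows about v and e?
v = e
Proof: Since e | v and v > 0, e ≤ v. i = v and i ≤ a, thus v ≤ a. Because a | n and n > 0, a ≤ n. Since n = e, a ≤ e. v ≤ a, so v ≤ e. e ≤ v, so e = v. Then v = e.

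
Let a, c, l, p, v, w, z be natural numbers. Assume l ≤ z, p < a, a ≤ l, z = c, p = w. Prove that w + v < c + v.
p = w and p < a, thus w < a. Since a ≤ l, w < l. Since l ≤ z, w < z. Since z = c, w < c. Then w + v < c + v.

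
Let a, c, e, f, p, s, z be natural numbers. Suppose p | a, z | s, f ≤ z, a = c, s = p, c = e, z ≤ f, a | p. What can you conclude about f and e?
f | e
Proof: Because p | a and a | p, p = a. Since a = c, p = c. Since c = e, p = e. z ≤ f and f ≤ z, thus z = f. s = p and z | s, thus z | p. z = f, so f | p. p = e, so f | e.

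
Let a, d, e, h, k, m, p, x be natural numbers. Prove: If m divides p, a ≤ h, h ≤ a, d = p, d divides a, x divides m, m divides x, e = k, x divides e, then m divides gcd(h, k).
a ≤ h and h ≤ a, hence a = h. Since d = p and d divides a, p divides a. From a = h, p divides h. From m divides p, m divides h. x divides m and m divides x, thus x = m. e = k and x divides e, therefore x divides k. x = m, so m divides k. m divides h, so m divides gcd(h, k).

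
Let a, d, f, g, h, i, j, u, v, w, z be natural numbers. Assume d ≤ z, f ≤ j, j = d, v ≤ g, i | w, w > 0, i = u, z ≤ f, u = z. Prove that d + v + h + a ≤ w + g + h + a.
j = d and f ≤ j, so f ≤ d. Because z ≤ f, z ≤ d. d ≤ z, so z = d. i = u and u = z, therefore i = z. From i | w, z | w. w > 0, so z ≤ w. z = d, so d ≤ w. Since v ≤ g, d + v ≤ w + g. Then d + v + h ≤ w + g + h. Then d + v + h + a ≤ w + g + h + a.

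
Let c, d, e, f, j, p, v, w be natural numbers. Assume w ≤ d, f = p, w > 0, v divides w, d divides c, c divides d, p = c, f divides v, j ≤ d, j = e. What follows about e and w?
e ≤ w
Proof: From c divides d and d divides c, c = d. p = c, so p = d. f divides v and v divides w, thus f divides w. f = p, so p divides w. Since p = d, d divides w. Since w > 0, d ≤ w. Since w ≤ d, d = w. j = e and j ≤ d, thus e ≤ d. d = w, so e ≤ w.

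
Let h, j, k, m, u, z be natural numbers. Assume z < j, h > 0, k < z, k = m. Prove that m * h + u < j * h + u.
Since k = m and k < z, m < z. From z < j, m < j. Since h > 0, m * h < j * h. Then m * h + u < j * h + u.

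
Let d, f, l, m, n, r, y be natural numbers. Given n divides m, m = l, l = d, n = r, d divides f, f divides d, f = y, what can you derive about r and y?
r divides y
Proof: d divides f and f divides d, so d = f. l = d, so l = f. Since f = y, l = y. m = l and n divides m, so n divides l. l = y, so n divides y. From n = r, r divides y.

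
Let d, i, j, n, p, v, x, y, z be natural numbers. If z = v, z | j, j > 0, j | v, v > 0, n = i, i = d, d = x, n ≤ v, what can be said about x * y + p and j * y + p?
x * y + p ≤ j * y + p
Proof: z = v and z | j, thus v | j. Since j > 0, v ≤ j. j | v and v > 0, so j ≤ v. v ≤ j, so v = j. Since n = i and i = d, n = d. Since d = x, n = x. n ≤ v, so x ≤ v. v = j, so x ≤ j. Then x * y ≤ j * y. Then x * y + p ≤ j * y + p.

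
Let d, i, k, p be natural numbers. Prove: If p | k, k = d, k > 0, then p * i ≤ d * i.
p | k and k > 0, hence p ≤ k. k = d, so p ≤ d. Then p * i ≤ d * i.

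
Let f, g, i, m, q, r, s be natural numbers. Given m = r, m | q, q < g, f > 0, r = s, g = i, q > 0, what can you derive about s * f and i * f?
s * f < i * f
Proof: m = r and r = s, hence m = s. Because m | q and q > 0, m ≤ q. Since m = s, s ≤ q. g = i and q < g, therefore q < i. s ≤ q, so s < i. f > 0, so s * f < i * f.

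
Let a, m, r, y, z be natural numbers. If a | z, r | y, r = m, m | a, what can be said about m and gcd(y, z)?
m | gcd(y, z)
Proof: r = m and r | y, therefore m | y. m | a and a | z, so m | z. From m | y, m | gcd(y, z).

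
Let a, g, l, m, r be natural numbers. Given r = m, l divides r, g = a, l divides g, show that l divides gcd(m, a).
Since r = m and l divides r, l divides m. g = a and l divides g, hence l divides a. l divides m, so l divides gcd(m, a).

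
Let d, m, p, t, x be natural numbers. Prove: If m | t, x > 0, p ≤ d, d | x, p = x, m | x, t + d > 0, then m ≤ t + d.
Because p = x and p ≤ d, x ≤ d. Since d | x and x > 0, d ≤ x. x ≤ d, so x = d. Since m | x, m | d. m | t, so m | t + d. t + d > 0, so m ≤ t + d.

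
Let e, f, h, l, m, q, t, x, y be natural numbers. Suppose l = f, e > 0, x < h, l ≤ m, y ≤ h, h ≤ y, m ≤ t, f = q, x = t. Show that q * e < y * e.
l = f and l ≤ m, therefore f ≤ m. Since f = q, q ≤ m. m ≤ t, so q ≤ t. From h ≤ y and y ≤ h, h = y. Because x = t and x < h, t < h. Because h = y, t < y. q ≤ t, so q < y. From e > 0, by multiplying by a positive, q * e < y * e.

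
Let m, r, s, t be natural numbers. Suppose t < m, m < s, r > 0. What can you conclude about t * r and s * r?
t * r < s * r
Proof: t < m and m < s, thus t < s. Since r > 0, t * r < s * r.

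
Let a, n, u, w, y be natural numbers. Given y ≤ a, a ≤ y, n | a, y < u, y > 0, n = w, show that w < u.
a ≤ y and y ≤ a, therefore a = y. n | a, so n | y. From y > 0, n ≤ y. Since n = w, w ≤ y. y < u, so w < u.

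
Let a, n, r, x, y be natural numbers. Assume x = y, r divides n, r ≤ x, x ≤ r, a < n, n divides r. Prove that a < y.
n divides r and r divides n, thus n = r. From r ≤ x and x ≤ r, r = x. From n = r, n = x. x = y, so n = y. a < n, so a < y.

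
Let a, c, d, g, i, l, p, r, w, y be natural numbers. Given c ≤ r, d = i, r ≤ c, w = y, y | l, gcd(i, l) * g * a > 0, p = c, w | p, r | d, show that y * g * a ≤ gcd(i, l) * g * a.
Because p = c and w | p, w | c. Since w = y, y | c. r ≤ c and c ≤ r, therefore r = c. Because r | d, c | d. y | c, so y | d. Since d = i, y | i. Since y | l, y | gcd(i, l). Then y * g | gcd(i, l) * g. Then y * g * a | gcd(i, l) * g * a. gcd(i, l) * g * a > 0, so y * g * a ≤ gcd(i, l) * g * a.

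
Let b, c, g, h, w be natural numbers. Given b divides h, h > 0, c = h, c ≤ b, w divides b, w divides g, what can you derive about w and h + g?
w divides h + g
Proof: From b divides h and h > 0, b ≤ h. c = h and c ≤ b, therefore h ≤ b. b ≤ h, so b = h. Because w divides b, w divides h. w divides g, so w divides h + g.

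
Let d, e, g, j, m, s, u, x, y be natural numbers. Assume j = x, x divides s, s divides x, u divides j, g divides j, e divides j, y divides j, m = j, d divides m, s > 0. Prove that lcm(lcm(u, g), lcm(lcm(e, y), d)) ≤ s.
Since x divides s and s divides x, x = s. Since j = x, j = s. Since u divides j and g divides j, lcm(u, g) divides j. Because e divides j and y divides j, lcm(e, y) divides j. Because m = j and d divides m, d divides j. From lcm(e, y) divides j, lcm(lcm(e, y), d) divides j. Since lcm(u, g) divides j, lcm(lcm(u, g), lcm(lcm(e, y), d)) divides j. j = s, so lcm(lcm(u, g), lcm(lcm(e, y), d)) divides s. Since s > 0, lcm(lcm(u, g), lcm(lcm(e, y), d)) ≤ s.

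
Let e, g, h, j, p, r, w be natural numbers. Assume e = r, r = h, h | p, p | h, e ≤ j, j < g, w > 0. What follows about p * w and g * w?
p * w < g * w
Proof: From h | p and p | h, h = p. r = h, so r = p. Since e = r, e = p. e ≤ j and j < g, therefore e < g. Since e = p, p < g. Since w > 0, p * w < g * w.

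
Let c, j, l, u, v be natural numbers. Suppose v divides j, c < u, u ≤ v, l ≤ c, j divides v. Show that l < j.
v divides j and j divides v, so v = j. l ≤ c and c < u, thus l < u. Since u ≤ v, l < v. v = j, so l < j.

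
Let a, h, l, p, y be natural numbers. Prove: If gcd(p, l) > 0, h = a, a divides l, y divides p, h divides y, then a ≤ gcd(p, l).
h = a and h divides y, so a divides y. Since y divides p, a divides p. Since a divides l, a divides gcd(p, l). Since gcd(p, l) > 0, a ≤ gcd(p, l).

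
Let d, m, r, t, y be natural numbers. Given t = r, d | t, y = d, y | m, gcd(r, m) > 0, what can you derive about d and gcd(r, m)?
d ≤ gcd(r, m)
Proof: Because t = r and d | t, d | r. Because y = d and y | m, d | m. Since d | r, d | gcd(r, m). gcd(r, m) > 0, so d ≤ gcd(r, m).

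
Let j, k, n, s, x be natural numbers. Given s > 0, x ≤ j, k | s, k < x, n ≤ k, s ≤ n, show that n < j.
k | s and s > 0, therefore k ≤ s. s ≤ n, so k ≤ n. Since n ≤ k, k = n. Since k < x, n < x. Since x ≤ j, n < j.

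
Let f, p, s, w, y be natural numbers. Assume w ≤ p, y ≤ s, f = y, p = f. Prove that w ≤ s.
p = f and f = y, hence p = y. From w ≤ p, w ≤ y. Since y ≤ s, w ≤ s.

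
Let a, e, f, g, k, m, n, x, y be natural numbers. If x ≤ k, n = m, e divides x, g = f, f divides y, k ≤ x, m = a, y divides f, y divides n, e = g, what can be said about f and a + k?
f divides a + k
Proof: Since n = m and m = a, n = a. y divides f and f divides y, so y = f. Since y divides n, f divides n. Since n = a, f divides a. From e = g and g = f, e = f. x ≤ k and k ≤ x, so x = k. Since e divides x, e divides k. Since e = f, f divides k. Since f divides a, f divides a + k.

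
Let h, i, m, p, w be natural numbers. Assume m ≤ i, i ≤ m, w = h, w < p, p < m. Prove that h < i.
m ≤ i and i ≤ m, thus m = i. w = h and w < p, so h < p. From p < m, h < m. Since m = i, h < i.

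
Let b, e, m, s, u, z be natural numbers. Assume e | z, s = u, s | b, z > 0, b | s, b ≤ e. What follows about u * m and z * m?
u * m ≤ z * m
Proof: b | s and s | b, so b = s. Because s = u, b = u. e | z and z > 0, so e ≤ z. Since b ≤ e, b ≤ z. Since b = u, u ≤ z. Then u * m ≤ z * m.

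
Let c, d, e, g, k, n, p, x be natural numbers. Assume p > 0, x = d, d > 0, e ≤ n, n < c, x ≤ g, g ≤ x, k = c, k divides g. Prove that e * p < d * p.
e ≤ n and n < c, thus e < c. g ≤ x and x ≤ g, thus g = x. x = d, so g = d. k = c and k divides g, hence c divides g. Since g = d, c divides d. Since d > 0, c ≤ d. e < c, so e < d. Since p > 0, by multiplying by a positive, e * p < d * p.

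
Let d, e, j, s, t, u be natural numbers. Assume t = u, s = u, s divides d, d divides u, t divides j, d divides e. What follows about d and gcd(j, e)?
d divides gcd(j, e)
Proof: s = u and s divides d, therefore u divides d. d divides u, so u = d. From t = u, t = d. t divides j, so d divides j. Because d divides e, d divides gcd(j, e).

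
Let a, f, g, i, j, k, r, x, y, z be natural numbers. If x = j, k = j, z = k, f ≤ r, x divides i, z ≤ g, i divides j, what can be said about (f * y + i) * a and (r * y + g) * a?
(f * y + i) * a ≤ (r * y + g) * a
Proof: Because f ≤ r, by multiplying by a non-negative, f * y ≤ r * y. z = k and k = j, thus z = j. Because x = j and x divides i, j divides i. i divides j, so j = i. z = j, so z = i. z ≤ g, so i ≤ g. Since f * y ≤ r * y, f * y + i ≤ r * y + g. By multiplying by a non-negative, (f * y + i) * a ≤ (r * y + g) * a.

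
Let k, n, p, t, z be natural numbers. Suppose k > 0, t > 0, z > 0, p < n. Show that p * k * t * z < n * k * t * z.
From p < n and k > 0, p * k < n * k. From t > 0, p * k * t < n * k * t. From z > 0, p * k * t * z < n * k * t * z.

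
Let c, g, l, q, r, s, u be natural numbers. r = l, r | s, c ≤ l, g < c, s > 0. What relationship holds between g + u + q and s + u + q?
g + u + q < s + u + q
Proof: Since g < c and c ≤ l, g < l. r = l and r | s, so l | s. Since s > 0, l ≤ s. Since g < l, g < s. Then g + u < s + u. Then g + u + q < s + u + q.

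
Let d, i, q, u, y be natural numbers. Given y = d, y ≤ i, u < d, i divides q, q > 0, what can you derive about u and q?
u < q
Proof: y = d and y ≤ i, so d ≤ i. Since u < d, u < i. i divides q and q > 0, thus i ≤ q. Since u < i, u < q.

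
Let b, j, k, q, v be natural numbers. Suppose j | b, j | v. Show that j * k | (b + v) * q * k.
j | b and j | v, therefore j | b + v. Then j | (b + v) * q. Then j * k | (b + v) * q * k.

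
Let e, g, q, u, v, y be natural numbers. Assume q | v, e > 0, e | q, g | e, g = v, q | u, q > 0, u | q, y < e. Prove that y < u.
From e | q and q > 0, e ≤ q. g = v and g | e, therefore v | e. Since q | v, q | e. e > 0, so q ≤ e. Since e ≤ q, e = q. Since q | u and u | q, q = u. Because e = q, e = u. y < e, so y < u.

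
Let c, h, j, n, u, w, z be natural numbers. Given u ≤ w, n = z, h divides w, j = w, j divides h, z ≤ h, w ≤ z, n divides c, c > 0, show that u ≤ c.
j = w and j divides h, therefore w divides h. Since h divides w, h = w. Since z ≤ h, z ≤ w. w ≤ z, so z = w. n = z, so n = w. n divides c, so w divides c. Since c > 0, w ≤ c. Since u ≤ w, u ≤ c.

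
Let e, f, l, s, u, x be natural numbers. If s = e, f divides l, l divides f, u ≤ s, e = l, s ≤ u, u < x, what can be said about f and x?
f < x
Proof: s = e and e = l, so s = l. Because l divides f and f divides l, l = f. Since s = l, s = f. From u ≤ s and s ≤ u, u = s. u < x, so s < x. Since s = f, f < x.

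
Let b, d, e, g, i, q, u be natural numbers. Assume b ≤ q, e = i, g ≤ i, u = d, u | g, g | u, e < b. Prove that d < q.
g | u and u | g, hence g = u. Because u = d, g = d. Since g ≤ i, d ≤ i. e = i and e < b, thus i < b. From d ≤ i, d < b. b ≤ q, so d < q.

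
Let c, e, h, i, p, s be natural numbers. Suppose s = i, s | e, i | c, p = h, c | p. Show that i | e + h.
Since s = i and s | e, i | e. p = h and c | p, hence c | h. Since i | c, i | h. Since i | e, i | e + h.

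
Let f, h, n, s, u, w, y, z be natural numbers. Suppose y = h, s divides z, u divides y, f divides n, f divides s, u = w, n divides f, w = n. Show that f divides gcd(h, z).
From u = w and w = n, u = n. From n divides f and f divides n, n = f. Since u = n, u = f. u divides y, so f divides y. Since y = h, f divides h. Since f divides s and s divides z, f divides z. f divides h, so f divides gcd(h, z).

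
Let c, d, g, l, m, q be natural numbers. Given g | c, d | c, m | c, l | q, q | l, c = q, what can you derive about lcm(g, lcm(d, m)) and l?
lcm(g, lcm(d, m)) | l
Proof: q | l and l | q, thus q = l. Because c = q, c = l. d | c and m | c, hence lcm(d, m) | c. g | c, so lcm(g, lcm(d, m)) | c. c = l, so lcm(g, lcm(d, m)) | l.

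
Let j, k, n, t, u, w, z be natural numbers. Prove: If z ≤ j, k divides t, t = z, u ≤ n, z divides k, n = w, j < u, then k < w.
t = z and k divides t, hence k divides z. Since z divides k, z = k. z ≤ j and j < u, so z < u. n = w and u ≤ n, hence u ≤ w. Since z < u, z < w. From z = k, k < w.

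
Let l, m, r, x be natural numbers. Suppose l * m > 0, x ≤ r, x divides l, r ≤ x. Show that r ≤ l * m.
Since x ≤ r and r ≤ x, x = r. Since x divides l, r divides l. Then r divides l * m. Because l * m > 0, r ≤ l * m.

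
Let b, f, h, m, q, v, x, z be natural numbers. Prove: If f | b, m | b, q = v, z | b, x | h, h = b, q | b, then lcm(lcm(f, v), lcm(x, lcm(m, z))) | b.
q = v and q | b, therefore v | b. Since f | b, lcm(f, v) | b. h = b and x | h, hence x | b. Since m | b and z | b, lcm(m, z) | b. Since x | b, lcm(x, lcm(m, z)) | b. Since lcm(f, v) | b, lcm(lcm(f, v), lcm(x, lcm(m, z))) | b.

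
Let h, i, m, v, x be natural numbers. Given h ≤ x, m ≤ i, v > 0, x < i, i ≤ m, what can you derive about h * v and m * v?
h * v < m * v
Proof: i ≤ m and m ≤ i, hence i = m. Because h ≤ x and x < i, h < i. i = m, so h < m. Since v > 0, by multiplying by a positive, h * v < m * v.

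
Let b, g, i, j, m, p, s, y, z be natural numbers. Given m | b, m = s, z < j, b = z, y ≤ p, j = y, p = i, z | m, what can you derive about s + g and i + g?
s + g < i + g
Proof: Because b = z and m | b, m | z. Since z | m, z = m. Since m = s, z = s. j = y and z < j, therefore z < y. Since p = i and y ≤ p, y ≤ i. Since z < y, z < i. From z = s, s < i. Then s + g < i + g.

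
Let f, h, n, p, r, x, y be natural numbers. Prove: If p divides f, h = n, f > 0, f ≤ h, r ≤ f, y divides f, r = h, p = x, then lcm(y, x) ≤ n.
r = h and r ≤ f, therefore h ≤ f. f ≤ h, so f = h. h = n, so f = n. p = x and p divides f, so x divides f. Since y divides f, lcm(y, x) divides f. Since f > 0, lcm(y, x) ≤ f. Because f = n, lcm(y, x) ≤ n.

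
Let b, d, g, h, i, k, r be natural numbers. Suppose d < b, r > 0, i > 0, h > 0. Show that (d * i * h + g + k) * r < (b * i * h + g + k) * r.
d < b and i > 0, therefore d * i < b * i. h > 0, so d * i * h < b * i * h. Then d * i * h + g < b * i * h + g. Then d * i * h + g + k < b * i * h + g + k. Since r > 0, (d * i * h + g + k) * r < (b * i * h + g + k) * r.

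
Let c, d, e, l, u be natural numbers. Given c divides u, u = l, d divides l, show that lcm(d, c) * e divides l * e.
Since u = l and c divides u, c divides l. d divides l, so lcm(d, c) divides l. Then lcm(d, c) * e divides l * e.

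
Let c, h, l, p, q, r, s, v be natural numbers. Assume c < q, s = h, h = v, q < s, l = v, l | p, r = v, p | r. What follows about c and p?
c < p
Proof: Because l = v and l | p, v | p. Because r = v and p | r, p | v. Since v | p, v = p. s = h and h = v, thus s = v. Since q < s, q < v. c < q, so c < v. Since v = p, c < p.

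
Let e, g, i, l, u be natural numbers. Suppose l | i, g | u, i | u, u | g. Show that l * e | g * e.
u | g and g | u, thus u = g. Since i | u, i | g. Since l | i, l | g. Then l * e | g * e.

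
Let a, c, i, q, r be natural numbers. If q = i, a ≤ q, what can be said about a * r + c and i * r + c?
a * r + c ≤ i * r + c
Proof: q = i and a ≤ q, thus a ≤ i. By multiplying by a non-negative, a * r ≤ i * r. Then a * r + c ≤ i * r + c.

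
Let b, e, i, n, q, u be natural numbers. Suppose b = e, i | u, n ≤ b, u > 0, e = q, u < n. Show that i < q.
From i | u and u > 0, i ≤ u. b = e and e = q, hence b = q. u < n and n ≤ b, therefore u < b. Since b = q, u < q. Since i ≤ u, i < q.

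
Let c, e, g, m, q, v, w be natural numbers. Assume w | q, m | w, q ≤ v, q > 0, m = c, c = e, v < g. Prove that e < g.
m = c and m | w, thus c | w. Since w | q, c | q. Since c = e, e | q. Because q > 0, e ≤ q. q ≤ v and v < g, therefore q < g. Because e ≤ q, e < g.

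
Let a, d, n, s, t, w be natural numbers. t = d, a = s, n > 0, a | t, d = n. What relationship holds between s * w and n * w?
s * w ≤ n * w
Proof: t = d and a | t, so a | d. Because a = s, s | d. d = n, so s | n. n > 0, so s ≤ n. Then s * w ≤ n * w.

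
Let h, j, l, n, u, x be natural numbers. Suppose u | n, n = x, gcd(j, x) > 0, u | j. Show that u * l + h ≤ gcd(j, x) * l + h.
n = x and u | n, thus u | x. Since u | j, u | gcd(j, x). Since gcd(j, x) > 0, u ≤ gcd(j, x). Then u * l ≤ gcd(j, x) * l. Then u * l + h ≤ gcd(j, x) * l + h.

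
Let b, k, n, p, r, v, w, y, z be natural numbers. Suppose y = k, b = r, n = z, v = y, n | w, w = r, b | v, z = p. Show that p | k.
Since n = z and z = p, n = p. Since w = r and n | w, n | r. v = y and b | v, thus b | y. From y = k, b | k. Since b = r, r | k. n | r, so n | k. Since n = p, p | k.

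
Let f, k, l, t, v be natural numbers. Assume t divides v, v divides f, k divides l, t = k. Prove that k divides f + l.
From t = k and t divides v, k divides v. v divides f, so k divides f. k divides l, so k divides f + l.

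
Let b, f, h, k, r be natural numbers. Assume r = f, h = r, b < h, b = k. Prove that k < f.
Because h = r and r = f, h = f. b = k and b < h, hence k < h. Since h = f, k < f.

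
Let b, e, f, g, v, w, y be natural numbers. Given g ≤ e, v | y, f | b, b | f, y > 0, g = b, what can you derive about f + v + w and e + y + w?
f + v + w ≤ e + y + w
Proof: From b | f and f | b, b = f. Since g = b, g = f. g ≤ e, so f ≤ e. v | y and y > 0, hence v ≤ y. Then v + w ≤ y + w. f ≤ e, so f + v + w ≤ e + y + w.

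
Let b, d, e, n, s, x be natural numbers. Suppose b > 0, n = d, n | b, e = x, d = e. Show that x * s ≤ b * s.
d = e and e = x, therefore d = x. n | b and b > 0, so n ≤ b. Because n = d, d ≤ b. d = x, so x ≤ b. Then x * s ≤ b * s.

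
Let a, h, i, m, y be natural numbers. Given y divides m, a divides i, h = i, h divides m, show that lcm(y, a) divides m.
h = i and h divides m, thus i divides m. Since a divides i, a divides m. Because y divides m, lcm(y, a) divides m.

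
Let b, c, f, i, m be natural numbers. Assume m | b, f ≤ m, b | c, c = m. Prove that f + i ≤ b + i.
Since c = m and b | c, b | m. From m | b, m = b. Since f ≤ m, f ≤ b. Then f + i ≤ b + i.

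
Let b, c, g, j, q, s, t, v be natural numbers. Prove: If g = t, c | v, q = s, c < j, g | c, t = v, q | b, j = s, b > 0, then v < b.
From g = t and t = v, g = v. g | c, so v | c. c | v, so c = v. j = s and c < j, thus c < s. c = v, so v < s. q = s and q | b, hence s | b. b > 0, so s ≤ b. Since v < s, v < b.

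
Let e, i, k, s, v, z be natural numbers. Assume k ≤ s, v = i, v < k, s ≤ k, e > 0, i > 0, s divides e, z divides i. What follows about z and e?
z < e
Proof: Because z divides i and i > 0, z ≤ i. v = i and v < k, thus i < k. z ≤ i, so z < k. From s ≤ k and k ≤ s, s = k. From s divides e, k divides e. e > 0, so k ≤ e. Since z < k, z < e.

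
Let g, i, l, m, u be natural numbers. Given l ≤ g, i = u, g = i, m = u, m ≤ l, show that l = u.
Since g = i and i = u, g = u. Since l ≤ g, l ≤ u. m = u and m ≤ l, so u ≤ l. Because l ≤ u, l = u.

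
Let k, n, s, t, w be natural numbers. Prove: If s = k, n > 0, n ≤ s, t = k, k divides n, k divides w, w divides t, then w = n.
From t = k and w divides t, w divides k. k divides w, so w = k. k divides n and n > 0, thus k ≤ n. Since s = k and n ≤ s, n ≤ k. k ≤ n, so k = n. w = k, so w = n.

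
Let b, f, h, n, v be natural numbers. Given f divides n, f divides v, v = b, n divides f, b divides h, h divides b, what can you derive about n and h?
n divides h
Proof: b divides h and h divides b, thus b = h. Because f divides n and n divides f, f = n. f divides v, so n divides v. Since v = b, n divides b. From b = h, n divides h.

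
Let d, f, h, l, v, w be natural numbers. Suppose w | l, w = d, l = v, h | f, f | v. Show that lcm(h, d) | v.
Since h | f and f | v, h | v. Because w = d and w | l, d | l. Since l = v, d | v. h | v, so lcm(h, d) | v.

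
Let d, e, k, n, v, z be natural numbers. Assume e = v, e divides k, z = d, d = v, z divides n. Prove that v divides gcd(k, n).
From e = v and e divides k, v divides k. z = d and d = v, therefore z = v. From z divides n, v divides n. Since v divides k, v divides gcd(k, n).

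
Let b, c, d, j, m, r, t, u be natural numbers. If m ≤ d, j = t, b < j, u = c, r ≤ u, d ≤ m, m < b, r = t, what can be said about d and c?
d < c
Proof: m ≤ d and d ≤ m, so m = d. j = t and b < j, so b < t. u = c and r ≤ u, thus r ≤ c. Since r = t, t ≤ c. Since b < t, b < c. m < b, so m < c. Because m = d, d < c.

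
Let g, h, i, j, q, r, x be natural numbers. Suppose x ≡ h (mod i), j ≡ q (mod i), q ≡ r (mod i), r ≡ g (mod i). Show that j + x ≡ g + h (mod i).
j ≡ q (mod i) and q ≡ r (mod i), thus j ≡ r (mod i). r ≡ g (mod i), so j ≡ g (mod i). Since x ≡ h (mod i), by adding congruences, j + x ≡ g + h (mod i).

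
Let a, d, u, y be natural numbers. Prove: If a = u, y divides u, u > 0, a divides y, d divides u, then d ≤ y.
Because a = u and a divides y, u divides y. Since y divides u, u = y. d divides u and u > 0, thus d ≤ u. Since u = y, d ≤ y.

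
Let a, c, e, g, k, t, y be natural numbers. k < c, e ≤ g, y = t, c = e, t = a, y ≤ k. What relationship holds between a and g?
a < g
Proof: Because y = t and t = a, y = a. y ≤ k and k < c, thus y < c. c = e, so y < e. Since e ≤ g, y < g. From y = a, a < g.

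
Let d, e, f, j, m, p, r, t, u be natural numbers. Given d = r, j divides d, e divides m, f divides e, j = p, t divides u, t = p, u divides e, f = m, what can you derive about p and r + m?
p divides r + m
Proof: From d = r and j divides d, j divides r. j = p, so p divides r. f = m and f divides e, thus m divides e. Since e divides m, e = m. Since u divides e, u divides m. Since t divides u, t divides m. Because t = p, p divides m. Since p divides r, p divides r + m.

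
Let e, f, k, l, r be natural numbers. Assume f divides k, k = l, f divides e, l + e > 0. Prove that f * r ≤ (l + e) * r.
k = l and f divides k, thus f divides l. Since f divides e, f divides l + e. Since l + e > 0, f ≤ l + e. By multiplying by a non-negative, f * r ≤ (l + e) * r.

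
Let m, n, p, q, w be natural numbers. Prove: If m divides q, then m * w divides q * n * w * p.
m divides q, therefore m divides q * n. Then m * w divides q * n * w. Then m * w divides q * n * w * p.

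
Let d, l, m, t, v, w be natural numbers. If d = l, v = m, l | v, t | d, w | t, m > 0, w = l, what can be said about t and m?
t ≤ m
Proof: w = l and w | t, so l | t. d = l and t | d, hence t | l. l | t, so l = t. v = m and l | v, therefore l | m. m > 0, so l ≤ m. l = t, so t ≤ m.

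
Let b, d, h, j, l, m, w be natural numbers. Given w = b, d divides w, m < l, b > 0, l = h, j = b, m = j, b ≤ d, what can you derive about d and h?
d < h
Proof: Since m = j and j = b, m = b. w = b and d divides w, thus d divides b. From b > 0, d ≤ b. b ≤ d, so b = d. m = b, so m = d. l = h and m < l, therefore m < h. Since m = d, d < h.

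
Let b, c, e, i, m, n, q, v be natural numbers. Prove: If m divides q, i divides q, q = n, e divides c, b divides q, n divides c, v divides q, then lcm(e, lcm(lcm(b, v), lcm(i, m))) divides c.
b divides q and v divides q, so lcm(b, v) divides q. i divides q and m divides q, therefore lcm(i, m) divides q. lcm(b, v) divides q, so lcm(lcm(b, v), lcm(i, m)) divides q. Since q = n, lcm(lcm(b, v), lcm(i, m)) divides n. Since n divides c, lcm(lcm(b, v), lcm(i, m)) divides c. Since e divides c, lcm(e, lcm(lcm(b, v), lcm(i, m))) divides c.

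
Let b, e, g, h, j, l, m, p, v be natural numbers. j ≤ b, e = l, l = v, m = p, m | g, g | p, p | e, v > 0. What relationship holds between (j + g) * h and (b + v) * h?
(j + g) * h ≤ (b + v) * h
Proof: Because e = l and l = v, e = v. m = p and m | g, so p | g. Since g | p, p = g. Since p | e, g | e. e = v, so g | v. Because v > 0, g ≤ v. j ≤ b, so j + g ≤ b + v. Then (j + g) * h ≤ (b + v) * h.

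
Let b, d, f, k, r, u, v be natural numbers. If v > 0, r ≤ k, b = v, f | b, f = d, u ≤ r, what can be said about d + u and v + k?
d + u ≤ v + k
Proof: f = d and f | b, hence d | b. b = v, so d | v. v > 0, so d ≤ v. Because u ≤ r and r ≤ k, u ≤ k. Since d ≤ v, d + u ≤ v + k.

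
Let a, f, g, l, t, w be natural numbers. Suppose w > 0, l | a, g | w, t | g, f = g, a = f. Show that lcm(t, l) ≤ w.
a = f and f = g, therefore a = g. Since l | a, l | g. t | g, so lcm(t, l) | g. g | w, so lcm(t, l) | w. From w > 0, lcm(t, l) ≤ w.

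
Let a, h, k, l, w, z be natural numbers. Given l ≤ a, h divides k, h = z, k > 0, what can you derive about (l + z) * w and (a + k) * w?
(l + z) * w ≤ (a + k) * w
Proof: h divides k and k > 0, thus h ≤ k. From h = z, z ≤ k. Since l ≤ a, l + z ≤ a + k. By multiplying by a non-negative, (l + z) * w ≤ (a + k) * w.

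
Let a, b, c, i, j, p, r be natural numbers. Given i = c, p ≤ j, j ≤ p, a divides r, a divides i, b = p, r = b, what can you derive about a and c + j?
a divides c + j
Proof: i = c and a divides i, thus a divides c. p ≤ j and j ≤ p, so p = j. b = p, so b = j. r = b and a divides r, hence a divides b. Since b = j, a divides j. Since a divides c, a divides c + j.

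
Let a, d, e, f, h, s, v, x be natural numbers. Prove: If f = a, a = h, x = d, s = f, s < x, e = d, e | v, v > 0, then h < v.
f = a and a = h, so f = h. Because s = f and s < x, f < x. x = d, so f < d. Since f = h, h < d. From e = d and e | v, d | v. Since v > 0, d ≤ v. Since h < d, h < v.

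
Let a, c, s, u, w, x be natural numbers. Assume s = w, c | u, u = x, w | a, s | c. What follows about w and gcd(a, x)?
w | gcd(a, x)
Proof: s | c and c | u, therefore s | u. u = x, so s | x. s = w, so w | x. Because w | a, w | gcd(a, x).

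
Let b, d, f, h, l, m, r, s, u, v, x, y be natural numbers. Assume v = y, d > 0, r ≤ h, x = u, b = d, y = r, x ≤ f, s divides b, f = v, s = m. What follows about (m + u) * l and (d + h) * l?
(m + u) * l ≤ (d + h) * l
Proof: b = d and s divides b, hence s divides d. d > 0, so s ≤ d. s = m, so m ≤ d. Since f = v and v = y, f = y. x ≤ f, so x ≤ y. Since x = u, u ≤ y. y = r, so u ≤ r. r ≤ h, so u ≤ h. Because m ≤ d, m + u ≤ d + h. By multiplying by a non-negative, (m + u) * l ≤ (d + h) * l.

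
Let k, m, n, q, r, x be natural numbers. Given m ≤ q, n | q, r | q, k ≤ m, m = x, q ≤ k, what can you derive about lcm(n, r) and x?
lcm(n, r) | x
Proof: Because q ≤ k and k ≤ m, q ≤ m. m ≤ q, so q = m. Since m = x, q = x. n | q and r | q, thus lcm(n, r) | q. q = x, so lcm(n, r) | x.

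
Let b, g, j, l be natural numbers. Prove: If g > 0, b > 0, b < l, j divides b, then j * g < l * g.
j divides b and b > 0, thus j ≤ b. Because b < l, j < l. Since g > 0, by multiplying by a positive, j * g < l * g.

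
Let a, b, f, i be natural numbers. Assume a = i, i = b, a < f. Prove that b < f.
a = i and i = b, thus a = b. Since a < f, b < f.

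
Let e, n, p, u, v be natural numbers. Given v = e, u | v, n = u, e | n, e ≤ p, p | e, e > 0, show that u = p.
From v = e and u | v, u | e. n = u and e | n, so e | u. Because u | e, u = e. p | e and e > 0, therefore p ≤ e. e ≤ p, so e = p. Since u = e, u = p.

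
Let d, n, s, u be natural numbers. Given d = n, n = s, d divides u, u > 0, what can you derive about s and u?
s ≤ u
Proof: From d = n and n = s, d = s. d divides u and u > 0, so d ≤ u. Since d = s, s ≤ u.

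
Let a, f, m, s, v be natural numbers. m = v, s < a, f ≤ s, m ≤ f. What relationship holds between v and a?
v < a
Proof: m ≤ f and f ≤ s, therefore m ≤ s. Since s < a, m < a. From m = v, v < a.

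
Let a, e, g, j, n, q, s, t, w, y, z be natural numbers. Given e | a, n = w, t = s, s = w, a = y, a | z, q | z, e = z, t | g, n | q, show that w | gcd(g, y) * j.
t = s and s = w, so t = w. Since t | g, w | g. Since e = z and e | a, z | a. a | z, so z = a. n | q and q | z, so n | z. Since n = w, w | z. z = a, so w | a. a = y, so w | y. w | g, so w | gcd(g, y). Then w | gcd(g, y) * j.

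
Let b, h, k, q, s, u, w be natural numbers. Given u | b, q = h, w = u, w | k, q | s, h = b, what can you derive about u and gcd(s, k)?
u | gcd(s, k)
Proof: Because q = h and h = b, q = b. q | s, so b | s. Since u | b, u | s. Because w = u and w | k, u | k. u | s, so u | gcd(s, k).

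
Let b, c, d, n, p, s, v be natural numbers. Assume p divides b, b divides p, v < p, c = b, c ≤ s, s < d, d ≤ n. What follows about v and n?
v < n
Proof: From p divides b and b divides p, p = b. v < p, so v < b. c ≤ s and s < d, so c < d. Since c = b, b < d. Since v < b, v < d. d ≤ n, so v < n.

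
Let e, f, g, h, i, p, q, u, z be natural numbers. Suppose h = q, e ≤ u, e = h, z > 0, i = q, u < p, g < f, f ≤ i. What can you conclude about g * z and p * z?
g * z < p * z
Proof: g < f and f ≤ i, so g < i. Because i = q, g < q. From e = h and h = q, e = q. Since e ≤ u and u < p, e < p. e = q, so q < p. g < q, so g < p. Since z > 0, by multiplying by a positive, g * z < p * z.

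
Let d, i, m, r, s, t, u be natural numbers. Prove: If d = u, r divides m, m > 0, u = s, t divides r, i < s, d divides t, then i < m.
Since d = u and u = s, d = s. d divides t and t divides r, thus d divides r. Since r divides m, d divides m. Since d = s, s divides m. Since m > 0, s ≤ m. Since i < s, i < m.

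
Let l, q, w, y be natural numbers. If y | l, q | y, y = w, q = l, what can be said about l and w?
l = w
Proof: Since q = l and q | y, l | y. y | l, so l = y. Since y = w, l = w.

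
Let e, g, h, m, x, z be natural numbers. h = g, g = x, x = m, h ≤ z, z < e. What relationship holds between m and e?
m < e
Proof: h = g and g = x, so h = x. x = m, so h = m. h ≤ z and z < e, therefore h < e. From h = m, m < e.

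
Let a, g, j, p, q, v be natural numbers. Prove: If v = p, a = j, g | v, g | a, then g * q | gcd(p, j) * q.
v = p and g | v, hence g | p. a = j and g | a, hence g | j. Since g | p, g | gcd(p, j). Then g * q | gcd(p, j) * q.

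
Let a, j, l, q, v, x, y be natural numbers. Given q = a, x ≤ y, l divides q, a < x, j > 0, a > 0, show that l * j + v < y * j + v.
From q = a and l divides q, l divides a. a > 0, so l ≤ a. a < x and x ≤ y, thus a < y. l ≤ a, so l < y. From j > 0, by multiplying by a positive, l * j < y * j. Then l * j + v < y * j + v.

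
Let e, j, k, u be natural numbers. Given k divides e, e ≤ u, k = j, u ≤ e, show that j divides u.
e ≤ u and u ≤ e, thus e = u. k divides e, so k divides u. Since k = j, j divides u.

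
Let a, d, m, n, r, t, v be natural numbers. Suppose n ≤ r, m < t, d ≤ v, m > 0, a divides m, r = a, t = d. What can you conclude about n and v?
n < v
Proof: r = a and n ≤ r, hence n ≤ a. a divides m and m > 0, hence a ≤ m. Since n ≤ a, n ≤ m. t = d and m < t, so m < d. Since d ≤ v, m < v. n ≤ m, so n < v.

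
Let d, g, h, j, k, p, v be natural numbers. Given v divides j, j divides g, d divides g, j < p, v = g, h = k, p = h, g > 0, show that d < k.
p = h and h = k, hence p = k. d divides g and g > 0, hence d ≤ g. Since v = g and v divides j, g divides j. Since j divides g, j = g. Since j < p, g < p. d ≤ g, so d < p. Since p = k, d < k.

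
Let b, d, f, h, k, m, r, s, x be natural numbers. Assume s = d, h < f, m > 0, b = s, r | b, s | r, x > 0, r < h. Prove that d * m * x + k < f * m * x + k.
b = s and r | b, thus r | s. Since s | r, r = s. Since s = d, r = d. r < h and h < f, thus r < f. r = d, so d < f. Since m > 0, d * m < f * m. x > 0, so d * m * x < f * m * x. Then d * m * x + k < f * m * x + k.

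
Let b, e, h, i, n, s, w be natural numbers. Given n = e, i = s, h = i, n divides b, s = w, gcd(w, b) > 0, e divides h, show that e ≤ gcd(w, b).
i = s and s = w, so i = w. Since h = i and e divides h, e divides i. Since i = w, e divides w. n = e and n divides b, therefore e divides b. e divides w, so e divides gcd(w, b). gcd(w, b) > 0, so e ≤ gcd(w, b).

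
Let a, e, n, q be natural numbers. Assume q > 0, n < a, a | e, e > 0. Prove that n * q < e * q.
From a | e and e > 0, a ≤ e. Since n < a, n < e. Because q > 0, n * q < e * q.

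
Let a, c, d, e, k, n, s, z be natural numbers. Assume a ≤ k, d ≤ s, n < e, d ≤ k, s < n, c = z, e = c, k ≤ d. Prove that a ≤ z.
d ≤ k and k ≤ d, hence d = k. From d ≤ s and s < n, d < n. e = c and n < e, hence n < c. d < n, so d < c. c = z, so d < z. Since d = k, k < z. Since a ≤ k, a < z. Then a ≤ z.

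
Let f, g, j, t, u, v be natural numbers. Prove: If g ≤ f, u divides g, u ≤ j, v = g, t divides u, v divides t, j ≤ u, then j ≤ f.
v divides t and t divides u, hence v divides u. Since v = g, g divides u. u divides g, so g = u. u ≤ j and j ≤ u, hence u = j. Because g = u, g = j. Since g ≤ f, j ≤ f.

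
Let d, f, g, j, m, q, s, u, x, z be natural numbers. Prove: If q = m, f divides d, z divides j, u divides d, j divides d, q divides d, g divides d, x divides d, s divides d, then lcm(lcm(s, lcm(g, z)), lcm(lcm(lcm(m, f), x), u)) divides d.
z divides j and j divides d, hence z divides d. g divides d, so lcm(g, z) divides d. Since s divides d, lcm(s, lcm(g, z)) divides d. Since q = m and q divides d, m divides d. Since f divides d, lcm(m, f) divides d. x divides d, so lcm(lcm(m, f), x) divides d. Because u divides d, lcm(lcm(lcm(m, f), x), u) divides d. lcm(s, lcm(g, z)) divides d, so lcm(lcm(s, lcm(g, z)), lcm(lcm(lcm(m, f), x), u)) divides d.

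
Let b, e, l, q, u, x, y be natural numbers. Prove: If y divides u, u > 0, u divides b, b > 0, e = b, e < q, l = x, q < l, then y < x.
Because y divides u and u > 0, y ≤ u. u divides b and b > 0, therefore u ≤ b. e = b and e < q, thus b < q. Because u ≤ b, u < q. Since l = x and q < l, q < x. u < q, so u < x. From y ≤ u, y < x.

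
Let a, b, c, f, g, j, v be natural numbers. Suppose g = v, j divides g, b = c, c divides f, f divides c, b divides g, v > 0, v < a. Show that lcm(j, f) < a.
Because c divides f and f divides c, c = f. Since b = c, b = f. b divides g, so f divides g. j divides g, so lcm(j, f) divides g. Since g = v, lcm(j, f) divides v. Since v > 0, lcm(j, f) ≤ v. Since v < a, lcm(j, f) < a.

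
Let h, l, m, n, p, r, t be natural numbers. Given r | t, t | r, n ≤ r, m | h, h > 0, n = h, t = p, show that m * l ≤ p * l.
Because r | t and t | r, r = t. Because t = p, r = p. m | h and h > 0, hence m ≤ h. Because n = h and n ≤ r, h ≤ r. Since m ≤ h, m ≤ r. r = p, so m ≤ p. Then m * l ≤ p * l.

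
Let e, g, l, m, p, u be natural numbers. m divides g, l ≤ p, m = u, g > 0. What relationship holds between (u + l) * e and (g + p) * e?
(u + l) * e ≤ (g + p) * e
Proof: m divides g and g > 0, thus m ≤ g. m = u, so u ≤ g. Since l ≤ p, u + l ≤ g + p. By multiplying by a non-negative, (u + l) * e ≤ (g + p) * e.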